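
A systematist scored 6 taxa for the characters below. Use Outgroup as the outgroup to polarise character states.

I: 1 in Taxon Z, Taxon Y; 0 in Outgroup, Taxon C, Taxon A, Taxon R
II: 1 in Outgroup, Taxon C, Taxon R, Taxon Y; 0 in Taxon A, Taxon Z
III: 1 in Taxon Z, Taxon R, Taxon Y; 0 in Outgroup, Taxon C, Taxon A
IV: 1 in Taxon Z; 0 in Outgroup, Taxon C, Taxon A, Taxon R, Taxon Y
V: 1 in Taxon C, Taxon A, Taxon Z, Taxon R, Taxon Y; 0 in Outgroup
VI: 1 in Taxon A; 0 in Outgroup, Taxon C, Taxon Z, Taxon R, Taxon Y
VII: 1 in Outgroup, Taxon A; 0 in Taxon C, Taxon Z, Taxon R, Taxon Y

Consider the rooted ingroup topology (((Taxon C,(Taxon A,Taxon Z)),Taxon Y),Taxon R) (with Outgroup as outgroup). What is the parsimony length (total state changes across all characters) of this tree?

11

Map each character onto (((Taxon C,(Taxon A,Taxon Z)),Taxon Y),Taxon R) (rooted by Outgroup) and count the minimum state changes it requires (Fitch parsimony):
I: 2; II: 1; III: 3; IV: 1; V: 1; VI: 1; VII: 2.
Total tree length = 11.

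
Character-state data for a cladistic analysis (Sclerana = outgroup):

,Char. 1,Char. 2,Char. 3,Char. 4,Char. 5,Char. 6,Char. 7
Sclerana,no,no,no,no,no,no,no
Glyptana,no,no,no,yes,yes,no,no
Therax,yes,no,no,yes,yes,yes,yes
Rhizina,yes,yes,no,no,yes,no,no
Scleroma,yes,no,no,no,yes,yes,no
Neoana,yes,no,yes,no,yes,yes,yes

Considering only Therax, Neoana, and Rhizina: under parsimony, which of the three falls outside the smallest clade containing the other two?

Rhizina

The outgroup has state 'no' for every character, so 'yes' is the derived state throughout.
Only Neoana, Rhizina, Scleroma, and Therax show the derived state 'yes' for Char. 1, supporting them as a clade.
Char. 2: derived state 'yes' in Rhizina only — an autapomorphy, so it tells us nothing about relationships among taxa.
Char. 3: derived state 'yes' in Neoana only — an autapomorphy, so it tells us nothing about relationships among taxa.
Char. 4 groups Glyptana and Therax, which is incompatible with the clades supported by the remaining characters; treating it as convergent (homoplasy) costs fewer steps than any alternative tree.
Char. 5 (derived state 'yes') is shared by all ingroup taxa — unites the whole ingroup.
Char. 6: derived state 'yes' in Neoana, Scleroma, and Therax only — synapomorphy for {Neoana, Scleroma, Therax}.
Only Neoana and Therax show the derived state 'yes' for Char. 7, supporting them as a clade.
Most parsimonious ingroup topology: (Glyptana,(((Therax,Neoana),Scleroma),Rhizina)).
Therax and Neoana share a more recent common ancestor with each other than either does with Rhizina, so Rhizina is the least closely related of the three.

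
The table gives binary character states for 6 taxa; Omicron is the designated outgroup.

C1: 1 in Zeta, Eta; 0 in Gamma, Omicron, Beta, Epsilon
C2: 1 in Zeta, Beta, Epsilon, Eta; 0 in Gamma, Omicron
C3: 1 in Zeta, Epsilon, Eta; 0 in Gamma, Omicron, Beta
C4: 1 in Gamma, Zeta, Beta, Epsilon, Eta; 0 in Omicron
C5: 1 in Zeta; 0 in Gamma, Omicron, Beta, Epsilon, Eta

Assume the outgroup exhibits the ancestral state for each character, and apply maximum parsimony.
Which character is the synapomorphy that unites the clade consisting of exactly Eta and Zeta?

The outgroup has state '0' for every character, so '1' is the derived state throughout.
C1 (derived state '1') is shared by Eta and Zeta — a synapomorphy uniting that clade.
C2 (derived state '1') is shared by Beta, Epsilon, Eta, and Zeta — a synapomorphy uniting that clade.
Only Epsilon, Eta, and Zeta show the derived state '1' for C3, supporting them as a clade.
All ingroup taxa share the derived state '1' for C4; it defines the ingroup but does not resolve relationships within it.
C5: derived state '1' in Zeta only — an autapomorphy, so it tells us nothing about relationships among taxa.
Most parsimonious ingroup topology: ((((Eta,Zeta),Epsilon),Beta),Gamma).
The clade {Eta, Zeta} is supported by C1: its derived state '1' occurs in exactly those taxa and in no other taxon (including the outgroup).

C1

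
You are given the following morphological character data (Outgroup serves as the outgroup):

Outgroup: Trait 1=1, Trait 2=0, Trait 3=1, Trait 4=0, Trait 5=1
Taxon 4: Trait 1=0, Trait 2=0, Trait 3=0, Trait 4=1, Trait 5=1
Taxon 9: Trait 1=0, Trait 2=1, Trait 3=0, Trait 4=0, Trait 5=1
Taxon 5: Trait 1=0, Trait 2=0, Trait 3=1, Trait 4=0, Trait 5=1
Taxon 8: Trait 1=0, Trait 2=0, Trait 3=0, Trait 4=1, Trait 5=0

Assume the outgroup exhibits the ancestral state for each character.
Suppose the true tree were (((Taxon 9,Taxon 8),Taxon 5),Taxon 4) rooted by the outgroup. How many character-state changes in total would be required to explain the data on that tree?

Map each character onto (((Taxon 9,Taxon 8),Taxon 5),Taxon 4) (rooted by Outgroup) and count the minimum state changes it requires (Fitch parsimony):
Trait 1: 1; Trait 2: 1; Trait 3: 2; Trait 4: 2; Trait 5: 1.
Total tree length = 7.

7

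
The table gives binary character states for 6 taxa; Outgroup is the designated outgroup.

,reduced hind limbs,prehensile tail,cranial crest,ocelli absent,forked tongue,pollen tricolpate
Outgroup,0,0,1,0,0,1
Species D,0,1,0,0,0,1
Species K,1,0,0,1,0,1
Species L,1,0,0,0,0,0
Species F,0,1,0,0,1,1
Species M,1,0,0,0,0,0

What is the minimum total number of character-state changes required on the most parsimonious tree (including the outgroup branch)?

Character polarity is set by the outgroup: the derived state is whichever differs from the outgroup's state, so for cranial crest, pollen tricolpate the derived state is '0', and for the remaining characters it is '1'.
reduced hind limbs (derived state '1') is shared by Species K, Species L, and Species M — a synapomorphy uniting that clade.
prehensile tail: derived state '1' in Species D and Species F only — synapomorphy for {Species D, Species F}.
cranial crest (derived state '0') is shared by all ingroup taxa — unites the whole ingroup.
ocelli absent (derived state '1') is unique to Species K (autapomorphy; uninformative for grouping).
forked tongue (derived state '1') is unique to Species F (autapomorphy; uninformative for grouping).
pollen tricolpate: derived state '0' in Species L and Species M only — synapomorphy for {Species L, Species M}.
Most parsimonious ingroup topology: ((Species D,Species F),(Species K,(Species L,Species M))).
Changes per character on this tree: reduced hind limbs: 1; prehensile tail: 1; cranial crest: 1; ocelli absent: 1; forked tongue: 1; pollen tricolpate: 1.
Total = 6.

6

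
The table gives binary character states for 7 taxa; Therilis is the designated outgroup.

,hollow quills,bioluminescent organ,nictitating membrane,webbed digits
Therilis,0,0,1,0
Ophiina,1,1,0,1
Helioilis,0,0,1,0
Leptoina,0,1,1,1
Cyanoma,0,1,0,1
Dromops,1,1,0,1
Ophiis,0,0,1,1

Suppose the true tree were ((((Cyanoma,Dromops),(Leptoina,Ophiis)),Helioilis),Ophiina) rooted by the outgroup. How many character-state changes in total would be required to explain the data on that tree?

9

Map each character onto ((((Cyanoma,Dromops),(Leptoina,Ophiis)),Helioilis),Ophiina) (rooted by Therilis) and count the minimum state changes it requires (Fitch parsimony):
hollow quills: 2; bioluminescent organ: 3; nictitating membrane: 2; webbed digits: 2.
Total tree length = 9.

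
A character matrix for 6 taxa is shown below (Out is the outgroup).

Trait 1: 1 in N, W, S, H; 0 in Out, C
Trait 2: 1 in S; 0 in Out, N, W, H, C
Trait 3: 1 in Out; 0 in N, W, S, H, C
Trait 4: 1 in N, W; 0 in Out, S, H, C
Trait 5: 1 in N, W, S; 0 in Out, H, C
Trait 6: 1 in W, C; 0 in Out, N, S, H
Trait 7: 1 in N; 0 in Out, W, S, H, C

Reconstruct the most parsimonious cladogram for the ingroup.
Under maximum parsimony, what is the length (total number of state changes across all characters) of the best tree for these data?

Character polarity is set by the outgroup: the derived state is whichever differs from the outgroup's state, so for Trait 3 the derived state is '0', and for the remaining characters it is '1'.
Trait 1 (derived state '1') is shared by H, N, S, and W — a synapomorphy uniting that clade.
Trait 2: derived state '1' in S only — an autapomorphy, so it tells us nothing about relationships among taxa.
Trait 3 (derived state '0') is shared by all ingroup taxa — unites the whole ingroup.
Trait 4 (derived state '1') is shared by N and W — a synapomorphy uniting that clade.
Trait 5 (derived state '1') is shared by N, S, and W — a synapomorphy uniting that clade.
Trait 6 (state '1') occurs in C and W but conflicts with the nesting implied by the other characters — most parsimoniously interpreted as homoplasy.
Trait 7 (derived state '1') is unique to N (autapomorphy; uninformative for grouping).
Most parsimonious ingroup topology: ((((N,W),S),H),C).
Changes per character on this tree: Trait 1: 1; Trait 2: 1; Trait 3: 1; Trait 4: 1; Trait 5: 1; Trait 6: 2; Trait 7: 1.
Total = 8.

8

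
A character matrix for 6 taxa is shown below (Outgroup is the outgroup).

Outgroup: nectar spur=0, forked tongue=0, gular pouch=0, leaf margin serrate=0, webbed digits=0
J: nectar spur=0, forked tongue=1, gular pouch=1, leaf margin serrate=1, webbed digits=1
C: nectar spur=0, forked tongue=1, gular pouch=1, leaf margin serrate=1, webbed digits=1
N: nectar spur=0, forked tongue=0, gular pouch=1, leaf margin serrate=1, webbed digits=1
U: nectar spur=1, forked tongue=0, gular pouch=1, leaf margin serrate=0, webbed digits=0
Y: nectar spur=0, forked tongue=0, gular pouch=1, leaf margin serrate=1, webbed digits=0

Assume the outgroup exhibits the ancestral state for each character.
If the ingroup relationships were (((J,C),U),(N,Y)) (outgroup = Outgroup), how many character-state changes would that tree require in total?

7

Map each character onto (((J,C),U),(N,Y)) (rooted by Outgroup) and count the minimum state changes it requires (Fitch parsimony):
nectar spur: 1; forked tongue: 1; gular pouch: 1; leaf margin serrate: 2; webbed digits: 2.
Total tree length = 7.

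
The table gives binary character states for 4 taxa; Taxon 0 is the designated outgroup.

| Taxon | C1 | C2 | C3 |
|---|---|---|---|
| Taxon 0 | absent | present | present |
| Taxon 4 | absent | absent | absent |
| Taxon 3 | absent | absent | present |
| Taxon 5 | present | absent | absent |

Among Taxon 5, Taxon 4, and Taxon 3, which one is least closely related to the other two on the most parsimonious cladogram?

Character polarity is set by the outgroup: the derived state is whichever differs from the outgroup's state, so for C2, C3 the derived state is 'absent', and for the remaining characters it is 'present'.
C1 (derived state 'present') is unique to Taxon 5 (autapomorphy; uninformative for grouping).
All ingroup taxa share the derived state 'absent' for C2; it defines the ingroup but does not resolve relationships within it.
C3 (derived state 'absent') is shared by Taxon 4 and Taxon 5 — a synapomorphy uniting that clade.
Most parsimonious ingroup topology: ((Taxon 4,Taxon 5),Taxon 3).
Taxon 5 and Taxon 4 share a more recent common ancestor with each other than either does with Taxon 3, so Taxon 3 is the least closely related of the three.

Taxon 3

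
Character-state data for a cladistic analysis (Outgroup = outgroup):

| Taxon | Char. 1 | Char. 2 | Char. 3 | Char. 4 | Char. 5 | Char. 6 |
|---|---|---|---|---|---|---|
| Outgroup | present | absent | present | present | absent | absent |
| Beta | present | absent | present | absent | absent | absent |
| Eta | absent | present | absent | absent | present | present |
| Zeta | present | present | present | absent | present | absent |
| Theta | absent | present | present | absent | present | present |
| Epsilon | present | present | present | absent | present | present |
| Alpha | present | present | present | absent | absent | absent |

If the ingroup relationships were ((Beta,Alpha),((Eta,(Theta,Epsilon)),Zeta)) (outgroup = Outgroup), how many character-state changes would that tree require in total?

8

Map each character onto ((Beta,Alpha),((Eta,(Theta,Epsilon)),Zeta)) (rooted by Outgroup) and count the minimum state changes it requires (Fitch parsimony):
Char. 1: 2; Char. 2: 2; Char. 3: 1; Char. 4: 1; Char. 5: 1; Char. 6: 1.
Total tree length = 8.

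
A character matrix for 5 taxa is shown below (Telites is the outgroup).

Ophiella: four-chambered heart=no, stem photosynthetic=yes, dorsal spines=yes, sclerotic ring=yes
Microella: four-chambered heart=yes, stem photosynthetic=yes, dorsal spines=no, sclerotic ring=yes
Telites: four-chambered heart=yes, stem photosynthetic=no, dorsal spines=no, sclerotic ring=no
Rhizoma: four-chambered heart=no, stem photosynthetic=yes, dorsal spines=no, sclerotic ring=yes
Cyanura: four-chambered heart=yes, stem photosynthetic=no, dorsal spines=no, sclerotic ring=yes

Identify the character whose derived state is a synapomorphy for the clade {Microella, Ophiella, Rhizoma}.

stem photosynthetic

Character polarity is set by the outgroup: the derived state is whichever differs from the outgroup's state, so for four-chambered heart the derived state is 'no', and for the remaining characters it is 'yes'.
four-chambered heart: derived state 'no' in Ophiella and Rhizoma only — synapomorphy for {Ophiella, Rhizoma}.
stem photosynthetic (derived state 'yes') is shared by Microella, Ophiella, and Rhizoma — a synapomorphy uniting that clade.
dorsal spines: derived state 'yes' in Ophiella only — an autapomorphy, so it tells us nothing about relationships among taxa.
All ingroup taxa share the derived state 'yes' for sclerotic ring; it defines the ingroup but does not resolve relationships within it.
Most parsimonious ingroup topology: ((Microella,(Ophiella,Rhizoma)),Cyanura).
The clade {Microella, Ophiella, Rhizoma} is supported by stem photosynthetic: its derived state 'yes' occurs in exactly those taxa and in no other taxon (including the outgroup).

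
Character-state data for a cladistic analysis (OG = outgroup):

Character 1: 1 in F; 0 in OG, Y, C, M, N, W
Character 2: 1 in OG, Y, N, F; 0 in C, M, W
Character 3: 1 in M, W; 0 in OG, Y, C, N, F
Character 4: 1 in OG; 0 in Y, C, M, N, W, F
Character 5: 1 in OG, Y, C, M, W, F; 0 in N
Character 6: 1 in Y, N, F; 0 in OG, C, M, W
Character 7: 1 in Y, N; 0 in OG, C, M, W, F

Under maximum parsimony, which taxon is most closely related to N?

Y

Character polarity is set by the outgroup: the derived state is whichever differs from the outgroup's state, so for Character 2, Character 4, Character 5 the derived state is '0', and for the remaining characters it is '1'.
Character 1 (derived state '1') is unique to F (autapomorphy; uninformative for grouping).
Character 2: derived state '0' in C, M, and W only — synapomorphy for {C, M, W}.
Character 3 (derived state '1') is shared by M and W — a synapomorphy uniting that clade.
Character 4 (derived state '0') is shared by all ingroup taxa — unites the whole ingroup.
Character 5: derived state '0' in N only — an autapomorphy, so it tells us nothing about relationships among taxa.
Character 6: derived state '1' in F, N, and Y only — synapomorphy for {F, N, Y}.
Only N and Y show the derived state '1' for Character 7, supporting them as a clade.
Most parsimonious ingroup topology: (((Y,N),F),(C,(M,W))).
N and Y form a cherry on this tree, so they are sister taxa.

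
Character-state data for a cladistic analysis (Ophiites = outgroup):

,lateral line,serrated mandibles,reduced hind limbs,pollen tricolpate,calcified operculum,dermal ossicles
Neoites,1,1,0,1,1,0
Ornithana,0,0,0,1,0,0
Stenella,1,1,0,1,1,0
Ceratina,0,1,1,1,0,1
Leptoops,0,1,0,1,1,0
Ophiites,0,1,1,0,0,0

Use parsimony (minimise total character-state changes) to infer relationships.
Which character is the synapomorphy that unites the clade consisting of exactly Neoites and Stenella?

lateral line

Character polarity is set by the outgroup: the derived state is whichever differs from the outgroup's state, so for serrated mandibles, reduced hind limbs the derived state is '0', and for the remaining characters it is '1'.
Only Neoites and Stenella show the derived state '1' for lateral line, supporting them as a clade.
serrated mandibles: derived state '0' in Ornithana only — an autapomorphy, so it tells us nothing about relationships among taxa.
Only Leptoops, Neoites, Ornithana, and Stenella show the derived state '0' for reduced hind limbs, supporting them as a clade.
All ingroup taxa share the derived state '1' for pollen tricolpate; it defines the ingroup but does not resolve relationships within it.
calcified operculum (derived state '1') is shared by Leptoops, Neoites, and Stenella — a synapomorphy uniting that clade.
dermal ossicles: derived state '1' in Ceratina only — an autapomorphy, so it tells us nothing about relationships among taxa.
Most parsimonious ingroup topology: ((((Stenella,Neoites),Leptoops),Ornithana),Ceratina).
The clade {Neoites, Stenella} is supported by lateral line: its derived state '1' occurs in exactly those taxa and in no other taxon (including the outgroup).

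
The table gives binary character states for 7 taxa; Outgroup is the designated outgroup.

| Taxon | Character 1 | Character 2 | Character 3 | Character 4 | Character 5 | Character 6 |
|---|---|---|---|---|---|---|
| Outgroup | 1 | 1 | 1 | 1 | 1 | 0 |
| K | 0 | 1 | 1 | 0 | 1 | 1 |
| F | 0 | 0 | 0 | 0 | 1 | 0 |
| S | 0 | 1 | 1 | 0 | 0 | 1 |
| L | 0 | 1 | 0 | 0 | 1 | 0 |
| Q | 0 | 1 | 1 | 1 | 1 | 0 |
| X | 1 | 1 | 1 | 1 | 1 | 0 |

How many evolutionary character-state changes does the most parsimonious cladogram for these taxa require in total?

Character polarity is set by the outgroup: the derived state is whichever differs from the outgroup's state, so for Character 1, Character 2, Character 3, Character 4, Character 5 the derived state is '0', and for the remaining characters it is '1'.
Only F, K, L, Q, and S show the derived state '0' for Character 1, supporting them as a clade.
Character 2: derived state '0' in F only — an autapomorphy, so it tells us nothing about relationships among taxa.
Character 3 (derived state '0') is shared by F and L — a synapomorphy uniting that clade.
Character 4: derived state '0' in F, K, L, and S only — synapomorphy for {F, K, L, S}.
Character 5 (derived state '0') is unique to S (autapomorphy; uninformative for grouping).
Only K and S show the derived state '1' for Character 6, supporting them as a clade.
Most parsimonious ingroup topology: ((((K,S),(F,L)),Q),X).
Changes per character on this tree: Character 1: 1; Character 2: 1; Character 3: 1; Character 4: 1; Character 5: 1; Character 6: 1.
Total = 6.

6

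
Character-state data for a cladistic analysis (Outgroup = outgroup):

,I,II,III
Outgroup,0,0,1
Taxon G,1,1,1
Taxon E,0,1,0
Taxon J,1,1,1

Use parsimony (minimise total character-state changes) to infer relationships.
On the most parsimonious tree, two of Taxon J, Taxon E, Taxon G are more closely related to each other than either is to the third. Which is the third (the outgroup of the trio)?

Character polarity is set by the outgroup: the derived state is whichever differs from the outgroup's state, so for III the derived state is '0', and for the remaining characters it is '1'.
I: derived state '1' in Taxon G and Taxon J only — synapomorphy for {Taxon G, Taxon J}.
All ingroup taxa share the derived state '1' for II; it defines the ingroup but does not resolve relationships within it.
III: derived state '0' in Taxon E only — an autapomorphy, so it tells us nothing about relationships among taxa.
Most parsimonious ingroup topology: (Taxon E,(Taxon G,Taxon J)).
Taxon G and Taxon J share a more recent common ancestor with each other than either does with Taxon E, so Taxon E is the least closely related of the three.

Taxon E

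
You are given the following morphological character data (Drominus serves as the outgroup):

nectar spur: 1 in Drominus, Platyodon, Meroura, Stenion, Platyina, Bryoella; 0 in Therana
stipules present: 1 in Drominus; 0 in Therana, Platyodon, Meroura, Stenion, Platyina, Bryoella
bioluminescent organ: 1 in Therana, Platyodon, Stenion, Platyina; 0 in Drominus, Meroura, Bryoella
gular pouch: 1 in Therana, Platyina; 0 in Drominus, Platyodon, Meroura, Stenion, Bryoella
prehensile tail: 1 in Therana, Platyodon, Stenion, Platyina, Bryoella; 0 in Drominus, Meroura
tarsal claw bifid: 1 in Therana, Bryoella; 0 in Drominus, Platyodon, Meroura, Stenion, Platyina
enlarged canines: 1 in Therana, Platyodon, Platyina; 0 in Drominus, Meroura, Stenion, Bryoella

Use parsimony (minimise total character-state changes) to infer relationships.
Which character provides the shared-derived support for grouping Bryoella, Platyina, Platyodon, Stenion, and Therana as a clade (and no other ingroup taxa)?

prehensile tail

Character polarity is set by the outgroup: the derived state is whichever differs from the outgroup's state, so for nectar spur, stipules present the derived state is '0', and for the remaining characters it is '1'.
nectar spur: derived state '0' in Therana only — an autapomorphy, so it tells us nothing about relationships among taxa.
All ingroup taxa share the derived state '0' for stipules present; it defines the ingroup but does not resolve relationships within it.
bioluminescent organ (derived state '1') is shared by Platyina, Platyodon, Stenion, and Therana — a synapomorphy uniting that clade.
Only Platyina and Therana show the derived state '1' for gular pouch, supporting them as a clade.
Only Bryoella, Platyina, Platyodon, Stenion, and Therana show the derived state '1' for prehensile tail, supporting them as a clade.
tarsal claw bifid (state '1') occurs in Bryoella and Therana but conflicts with the nesting implied by the other characters — most parsimoniously interpreted as homoplasy.
enlarged canines: derived state '1' in Platyina, Platyodon, and Therana only — synapomorphy for {Platyina, Platyodon, Therana}.
Most parsimonious ingroup topology: (((((Therana,Platyina),Platyodon),Stenion),Bryoella),Meroura).
The clade {Bryoella, Platyina, Platyodon, Stenion, Therana} is supported by prehensile tail: its derived state '1' occurs in exactly those taxa and in no other taxon (including the outgroup).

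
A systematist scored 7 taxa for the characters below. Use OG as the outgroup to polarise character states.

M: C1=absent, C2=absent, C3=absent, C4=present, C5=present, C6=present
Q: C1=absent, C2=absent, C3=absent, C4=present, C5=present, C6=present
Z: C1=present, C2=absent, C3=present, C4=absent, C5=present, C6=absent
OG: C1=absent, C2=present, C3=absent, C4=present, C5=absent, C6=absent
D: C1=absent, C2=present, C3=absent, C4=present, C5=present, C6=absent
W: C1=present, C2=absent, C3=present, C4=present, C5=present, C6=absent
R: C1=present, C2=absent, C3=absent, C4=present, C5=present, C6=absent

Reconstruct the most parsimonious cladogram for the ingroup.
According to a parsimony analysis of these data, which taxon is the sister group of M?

Character polarity is set by the outgroup: the derived state is whichever differs from the outgroup's state, so for C2, C4 the derived state is 'absent', and for the remaining characters it is 'present'.
C1: derived state 'present' in R, W, and Z only — synapomorphy for {R, W, Z}.
Only M, Q, R, W, and Z show the derived state 'absent' for C2, supporting them as a clade.
C3: derived state 'present' in W and Z only — synapomorphy for {W, Z}.
C4 (derived state 'absent') is unique to Z (autapomorphy; uninformative for grouping).
All ingroup taxa share the derived state 'present' for C5; it defines the ingroup but does not resolve relationships within it.
C6: derived state 'present' in M and Q only — synapomorphy for {M, Q}.
Most parsimonious ingroup topology: (((M,Q),((Z,W),R)),D).
M and Q form a cherry on this tree, so they are sister taxa.

Q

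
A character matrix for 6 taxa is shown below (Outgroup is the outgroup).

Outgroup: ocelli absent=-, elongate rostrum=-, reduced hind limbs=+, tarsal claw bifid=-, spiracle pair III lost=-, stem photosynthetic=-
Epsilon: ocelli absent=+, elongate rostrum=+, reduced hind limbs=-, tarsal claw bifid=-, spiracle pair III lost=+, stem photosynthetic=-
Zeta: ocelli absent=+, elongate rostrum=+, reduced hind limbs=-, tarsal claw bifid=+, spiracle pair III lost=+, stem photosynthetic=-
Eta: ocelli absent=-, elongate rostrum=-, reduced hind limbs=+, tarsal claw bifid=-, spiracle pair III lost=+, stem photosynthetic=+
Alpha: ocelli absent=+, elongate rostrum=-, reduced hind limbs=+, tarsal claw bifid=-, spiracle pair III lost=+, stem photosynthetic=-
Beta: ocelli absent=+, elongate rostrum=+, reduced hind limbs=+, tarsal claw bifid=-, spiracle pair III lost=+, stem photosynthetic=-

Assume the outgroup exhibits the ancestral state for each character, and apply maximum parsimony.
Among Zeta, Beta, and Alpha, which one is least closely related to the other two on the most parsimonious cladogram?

Character polarity is set by the outgroup: the derived state is whichever differs from the outgroup's state, so for reduced hind limbs the derived state is '-', and for the remaining characters it is '+'.
ocelli absent (derived state '+') is shared by Alpha, Beta, Epsilon, and Zeta — a synapomorphy uniting that clade.
Only Beta, Epsilon, and Zeta show the derived state '+' for elongate rostrum, supporting them as a clade.
Only Epsilon and Zeta show the derived state '-' for reduced hind limbs, supporting them as a clade.
tarsal claw bifid (derived state '+') is unique to Zeta (autapomorphy; uninformative for grouping).
spiracle pair III lost (derived state '+') is shared by all ingroup taxa — unites the whole ingroup.
stem photosynthetic (derived state '+') is unique to Eta (autapomorphy; uninformative for grouping).
Most parsimonious ingroup topology: ((((Epsilon,Zeta),Beta),Alpha),Eta).
Beta and Zeta share a more recent common ancestor with each other than either does with Alpha, so Alpha is the least closely related of the three.

Alpha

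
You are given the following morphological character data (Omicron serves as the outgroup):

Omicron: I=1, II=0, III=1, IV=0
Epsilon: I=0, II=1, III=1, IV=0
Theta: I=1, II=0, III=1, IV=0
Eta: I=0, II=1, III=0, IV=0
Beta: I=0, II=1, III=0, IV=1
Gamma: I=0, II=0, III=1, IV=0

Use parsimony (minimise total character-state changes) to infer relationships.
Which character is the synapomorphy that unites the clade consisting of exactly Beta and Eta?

III

Character polarity is set by the outgroup: the derived state is whichever differs from the outgroup's state, so for I, III the derived state is '0', and for the remaining characters it is '1'.
Only Beta, Epsilon, Eta, and Gamma show the derived state '0' for I, supporting them as a clade.
Only Beta, Epsilon, and Eta show the derived state '1' for II, supporting them as a clade.
Only Beta and Eta show the derived state '0' for III, supporting them as a clade.
IV: derived state '1' in Beta only — an autapomorphy, so it tells us nothing about relationships among taxa.
Most parsimonious ingroup topology: (((Epsilon,(Eta,Beta)),Gamma),Theta).
The clade {Beta, Eta} is supported by III: its derived state '0' occurs in exactly those taxa and in no other taxon (including the outgroup).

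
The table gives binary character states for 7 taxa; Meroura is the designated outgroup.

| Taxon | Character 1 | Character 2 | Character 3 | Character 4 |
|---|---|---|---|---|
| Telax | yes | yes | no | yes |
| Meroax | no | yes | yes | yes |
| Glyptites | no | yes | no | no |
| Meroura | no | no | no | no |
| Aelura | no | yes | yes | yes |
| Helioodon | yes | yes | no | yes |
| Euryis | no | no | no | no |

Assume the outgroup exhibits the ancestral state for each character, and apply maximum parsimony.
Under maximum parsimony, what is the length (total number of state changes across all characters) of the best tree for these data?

The outgroup has state 'no' for every character, so 'yes' is the derived state throughout.
Character 1: derived state 'yes' in Helioodon and Telax only — synapomorphy for {Helioodon, Telax}.
Only Aelura, Glyptites, Helioodon, Meroax, and Telax show the derived state 'yes' for Character 2, supporting them as a clade.
Character 3 (derived state 'yes') is shared by Aelura and Meroax — a synapomorphy uniting that clade.
Only Aelura, Helioodon, Meroax, and Telax show the derived state 'yes' for Character 4, supporting them as a clade.
Most parsimonious ingroup topology: ((((Helioodon,Telax),(Meroax,Aelura)),Glyptites),Euryis).
Changes per character on this tree: Character 1: 1; Character 2: 1; Character 3: 1; Character 4: 1.
Total = 4.

4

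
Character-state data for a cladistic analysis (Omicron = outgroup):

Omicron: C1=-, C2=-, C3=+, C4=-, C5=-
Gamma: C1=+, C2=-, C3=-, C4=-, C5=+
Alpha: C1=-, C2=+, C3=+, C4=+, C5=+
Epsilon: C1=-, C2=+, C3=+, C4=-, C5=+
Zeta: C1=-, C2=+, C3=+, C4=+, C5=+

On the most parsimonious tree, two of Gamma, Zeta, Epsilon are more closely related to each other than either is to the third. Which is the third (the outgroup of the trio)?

Character polarity is set by the outgroup: the derived state is whichever differs from the outgroup's state, so for C3 the derived state is '-', and for the remaining characters it is '+'.
C1: derived state '+' in Gamma only — an autapomorphy, so it tells us nothing about relationships among taxa.
C2 (derived state '+') is shared by Alpha, Epsilon, and Zeta — a synapomorphy uniting that clade.
C3 (derived state '-') is unique to Gamma (autapomorphy; uninformative for grouping).
C4 (derived state '+') is shared by Alpha and Zeta — a synapomorphy uniting that clade.
C5 (derived state '+') is shared by all ingroup taxa — unites the whole ingroup.
Most parsimonious ingroup topology: (Gamma,((Alpha,Zeta),Epsilon)).
Zeta and Epsilon share a more recent common ancestor with each other than either does with Gamma, so Gamma is the least closely related of the three.

Gamma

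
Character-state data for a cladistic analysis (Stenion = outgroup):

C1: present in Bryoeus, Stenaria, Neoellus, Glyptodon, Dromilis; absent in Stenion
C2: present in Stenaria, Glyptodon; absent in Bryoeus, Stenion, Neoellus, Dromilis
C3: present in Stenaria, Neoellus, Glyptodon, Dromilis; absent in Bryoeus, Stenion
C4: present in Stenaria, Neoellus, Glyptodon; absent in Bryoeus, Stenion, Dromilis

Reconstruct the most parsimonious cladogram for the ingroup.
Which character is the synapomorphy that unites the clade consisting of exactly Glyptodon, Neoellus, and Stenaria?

C4

The outgroup has state 'absent' for every character, so 'present' is the derived state throughout.
All ingroup taxa share the derived state 'present' for C1; it defines the ingroup but does not resolve relationships within it.
Only Glyptodon and Stenaria show the derived state 'present' for C2, supporting them as a clade.
Only Dromilis, Glyptodon, Neoellus, and Stenaria show the derived state 'present' for C3, supporting them as a clade.
Only Glyptodon, Neoellus, and Stenaria show the derived state 'present' for C4, supporting them as a clade.
Most parsimonious ingroup topology: (((Neoellus,(Stenaria,Glyptodon)),Dromilis),Bryoeus).
The clade {Glyptodon, Neoellus, Stenaria} is supported by C4: its derived state 'present' occurs in exactly those taxa and in no other taxon (including the outgroup).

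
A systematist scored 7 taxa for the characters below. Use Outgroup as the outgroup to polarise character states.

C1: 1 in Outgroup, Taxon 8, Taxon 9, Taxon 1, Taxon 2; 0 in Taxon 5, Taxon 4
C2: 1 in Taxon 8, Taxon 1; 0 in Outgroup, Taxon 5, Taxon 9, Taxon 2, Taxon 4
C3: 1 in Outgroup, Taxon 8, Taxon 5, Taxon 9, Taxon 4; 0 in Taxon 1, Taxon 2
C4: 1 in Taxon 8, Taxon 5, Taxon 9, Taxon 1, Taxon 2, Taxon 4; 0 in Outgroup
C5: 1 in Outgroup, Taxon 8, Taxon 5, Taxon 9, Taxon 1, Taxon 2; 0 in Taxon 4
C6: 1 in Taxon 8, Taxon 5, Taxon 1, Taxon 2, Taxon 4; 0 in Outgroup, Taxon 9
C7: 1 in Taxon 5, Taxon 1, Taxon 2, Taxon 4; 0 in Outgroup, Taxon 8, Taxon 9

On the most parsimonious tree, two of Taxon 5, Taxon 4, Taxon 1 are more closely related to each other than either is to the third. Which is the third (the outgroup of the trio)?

Taxon 1

Character polarity is set by the outgroup: the derived state is whichever differs from the outgroup's state, so for C1, C3, C5 the derived state is '0', and for the remaining characters it is '1'.
C1: derived state '0' in Taxon 4 and Taxon 5 only — synapomorphy for {Taxon 4, Taxon 5}.
C2 (state '1') occurs in Taxon 1 and Taxon 8 but conflicts with the nesting implied by the other characters — most parsimoniously interpreted as homoplasy.
Only Taxon 1 and Taxon 2 show the derived state '0' for C3, supporting them as a clade.
C4 (derived state '1') is shared by all ingroup taxa — unites the whole ingroup.
C5 (derived state '0') is unique to Taxon 4 (autapomorphy; uninformative for grouping).
C6: derived state '1' in Taxon 1, Taxon 2, Taxon 4, Taxon 5, and Taxon 8 only — synapomorphy for {Taxon 1, Taxon 2, Taxon 4, Taxon 5, Taxon 8}.
Only Taxon 1, Taxon 2, Taxon 4, and Taxon 5 show the derived state '1' for C7, supporting them as a clade.
Most parsimonious ingroup topology: ((Taxon 8,((Taxon 5,Taxon 4),(Taxon 1,Taxon 2))),Taxon 9).
Taxon 4 and Taxon 5 share a more recent common ancestor with each other than either does with Taxon 1, so Taxon 1 is the least closely related of the three.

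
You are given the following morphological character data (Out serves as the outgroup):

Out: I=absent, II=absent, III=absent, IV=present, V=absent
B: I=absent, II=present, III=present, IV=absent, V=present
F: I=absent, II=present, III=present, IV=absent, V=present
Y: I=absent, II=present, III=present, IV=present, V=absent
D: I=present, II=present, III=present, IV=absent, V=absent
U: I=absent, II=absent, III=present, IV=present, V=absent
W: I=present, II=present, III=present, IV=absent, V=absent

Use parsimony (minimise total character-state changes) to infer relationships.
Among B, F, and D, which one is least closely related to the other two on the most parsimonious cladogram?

D

Character polarity is set by the outgroup: the derived state is whichever differs from the outgroup's state, so for IV the derived state is 'absent', and for the remaining characters it is 'present'.
I: derived state 'present' in D and W only — synapomorphy for {D, W}.
II: derived state 'present' in B, D, F, W, and Y only — synapomorphy for {B, D, F, W, Y}.
All ingroup taxa share the derived state 'present' for III; it defines the ingroup but does not resolve relationships within it.
IV (derived state 'absent') is shared by B, D, F, and W — a synapomorphy uniting that clade.
V (derived state 'present') is shared by B and F — a synapomorphy uniting that clade.
Most parsimonious ingroup topology: ((((B,F),(D,W)),Y),U).
B and F share a more recent common ancestor with each other than either does with D, so D is the least closely related of the three.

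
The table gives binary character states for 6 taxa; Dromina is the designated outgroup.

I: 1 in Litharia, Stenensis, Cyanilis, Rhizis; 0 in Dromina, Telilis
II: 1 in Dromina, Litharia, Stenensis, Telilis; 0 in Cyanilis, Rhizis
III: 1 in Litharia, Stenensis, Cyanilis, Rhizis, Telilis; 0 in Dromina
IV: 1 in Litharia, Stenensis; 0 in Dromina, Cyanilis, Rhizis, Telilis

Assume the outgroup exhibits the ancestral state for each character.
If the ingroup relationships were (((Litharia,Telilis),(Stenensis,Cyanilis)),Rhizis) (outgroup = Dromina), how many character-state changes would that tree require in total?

7

Map each character onto (((Litharia,Telilis),(Stenensis,Cyanilis)),Rhizis) (rooted by Dromina) and count the minimum state changes it requires (Fitch parsimony):
I: 2; II: 2; III: 1; IV: 2.
Total tree length = 7.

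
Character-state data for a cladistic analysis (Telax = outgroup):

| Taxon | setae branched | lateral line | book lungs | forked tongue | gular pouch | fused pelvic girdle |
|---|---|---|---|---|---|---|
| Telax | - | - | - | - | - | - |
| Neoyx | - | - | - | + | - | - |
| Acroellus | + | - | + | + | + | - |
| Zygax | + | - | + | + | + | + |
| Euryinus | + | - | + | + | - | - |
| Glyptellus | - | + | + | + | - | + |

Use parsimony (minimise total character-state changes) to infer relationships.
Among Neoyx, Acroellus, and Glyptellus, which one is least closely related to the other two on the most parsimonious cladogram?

The outgroup has state '-' for every character, so '+' is the derived state throughout.
setae branched: derived state '+' in Acroellus, Euryinus, and Zygax only — synapomorphy for {Acroellus, Euryinus, Zygax}.
lateral line (derived state '+') is unique to Glyptellus (autapomorphy; uninformative for grouping).
Only Acroellus, Euryinus, Glyptellus, and Zygax show the derived state '+' for book lungs, supporting them as a clade.
forked tongue (derived state '+') is shared by all ingroup taxa — unites the whole ingroup.
gular pouch (derived state '+') is shared by Acroellus and Zygax — a synapomorphy uniting that clade.
fused pelvic girdle groups Glyptellus and Zygax, which is incompatible with the clades supported by the remaining characters; treating it as convergent (homoplasy) costs fewer steps than any alternative tree.
Most parsimonious ingroup topology: (Neoyx,(((Acroellus,Zygax),Euryinus),Glyptellus)).
Glyptellus and Acroellus share a more recent common ancestor with each other than either does with Neoyx, so Neoyx is the least closely related of the three.

Neoyx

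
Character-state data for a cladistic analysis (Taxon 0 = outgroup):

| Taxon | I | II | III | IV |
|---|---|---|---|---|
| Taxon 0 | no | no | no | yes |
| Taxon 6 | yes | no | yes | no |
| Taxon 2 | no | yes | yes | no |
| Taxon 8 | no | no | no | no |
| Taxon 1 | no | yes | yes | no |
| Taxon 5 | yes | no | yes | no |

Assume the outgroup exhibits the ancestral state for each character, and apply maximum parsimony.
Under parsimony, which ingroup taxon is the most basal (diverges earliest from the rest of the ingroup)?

Taxon 8

Character polarity is set by the outgroup: the derived state is whichever differs from the outgroup's state, so for IV the derived state is 'no', and for the remaining characters it is 'yes'.
I (derived state 'yes') is shared by Taxon 5 and Taxon 6 — a synapomorphy uniting that clade.
II: derived state 'yes' in Taxon 1 and Taxon 2 only — synapomorphy for {Taxon 1, Taxon 2}.
III (derived state 'yes') is shared by Taxon 1, Taxon 2, Taxon 5, and Taxon 6 — a synapomorphy uniting that clade.
All ingroup taxa share the derived state 'no' for IV; it defines the ingroup but does not resolve relationships within it.
Most parsimonious ingroup topology: (((Taxon 6,Taxon 5),(Taxon 2,Taxon 1)),Taxon 8).
Taxon 8 is sister to the clade containing all other ingroup taxa, so it is the earliest-diverging (most basal) ingroup lineage.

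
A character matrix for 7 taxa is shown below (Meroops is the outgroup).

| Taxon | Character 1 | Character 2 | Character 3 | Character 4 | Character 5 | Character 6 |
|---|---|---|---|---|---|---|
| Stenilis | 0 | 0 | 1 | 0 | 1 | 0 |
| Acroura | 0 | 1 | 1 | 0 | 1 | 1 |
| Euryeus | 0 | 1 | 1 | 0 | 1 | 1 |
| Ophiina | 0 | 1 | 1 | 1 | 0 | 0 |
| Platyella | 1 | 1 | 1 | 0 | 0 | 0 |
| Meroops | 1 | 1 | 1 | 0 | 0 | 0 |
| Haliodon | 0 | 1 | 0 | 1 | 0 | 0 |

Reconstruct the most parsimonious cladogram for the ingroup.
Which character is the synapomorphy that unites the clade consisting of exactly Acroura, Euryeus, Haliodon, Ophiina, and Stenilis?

Character 1

Character polarity is set by the outgroup: the derived state is whichever differs from the outgroup's state, so for Character 1, Character 2, Character 3 the derived state is '0', and for the remaining characters it is '1'.
Character 1: derived state '0' in Acroura, Euryeus, Haliodon, Ophiina, and Stenilis only — synapomorphy for {Acroura, Euryeus, Haliodon, Ophiina, Stenilis}.
Character 2: derived state '0' in Stenilis only — an autapomorphy, so it tells us nothing about relationships among taxa.
Character 3 (derived state '0') is unique to Haliodon (autapomorphy; uninformative for grouping).
Character 4: derived state '1' in Haliodon and Ophiina only — synapomorphy for {Haliodon, Ophiina}.
Only Acroura, Euryeus, and Stenilis show the derived state '1' for Character 5, supporting them as a clade.
Character 6: derived state '1' in Acroura and Euryeus only — synapomorphy for {Acroura, Euryeus}.
Most parsimonious ingroup topology: (((Stenilis,(Euryeus,Acroura)),(Haliodon,Ophiina)),Platyella).
The clade {Acroura, Euryeus, Haliodon, Ophiina, Stenilis} is supported by Character 1: its derived state '0' occurs in exactly those taxa and in no other taxon (including the outgroup).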